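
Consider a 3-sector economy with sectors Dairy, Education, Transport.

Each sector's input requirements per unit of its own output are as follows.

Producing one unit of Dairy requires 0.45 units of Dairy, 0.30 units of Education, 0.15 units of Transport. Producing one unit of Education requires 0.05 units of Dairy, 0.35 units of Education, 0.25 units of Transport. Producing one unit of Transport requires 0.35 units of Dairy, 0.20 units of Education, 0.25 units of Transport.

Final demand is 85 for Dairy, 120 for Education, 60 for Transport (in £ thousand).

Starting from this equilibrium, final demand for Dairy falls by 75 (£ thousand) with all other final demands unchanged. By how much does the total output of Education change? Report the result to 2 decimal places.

I − A =
  [   0.55    -0.05    -0.35]
  [  -0.30     0.65    -0.20]
  [  -0.15    -0.25     0.75]
Cofactors of I−A, C_ij = (−1)^(i+j)·(minor ij) (rows/columns in the sector order above):
  C_11 = (0.65)(0.75) − (-0.20)(-0.25) = 0.4375
  C_12 = −[(-0.30)(0.75) − (-0.20)(-0.15)] = 0.2550
  C_13 = (-0.30)(-0.25) − (0.65)(-0.15) = 0.1725
  C_21 = −[(-0.05)(0.75) − (-0.35)(-0.25)] = 0.1250
  C_22 = (0.55)(0.75) − (-0.35)(-0.15) = 0.3600
  C_23 = −[(0.55)(-0.25) − (-0.05)(-0.15)] = 0.1450
  C_31 = (-0.05)(-0.20) − (-0.35)(0.65) = 0.2375
  C_32 = −[(0.55)(-0.20) − (-0.35)(-0.30)] = 0.2150
  C_33 = (0.55)(0.65) − (-0.05)(-0.30) = 0.3425
det(I−A) = Σ_j (I−A)_1j·C_1j = (0.55)(0.4375) + (-0.05)(0.2550) + (-0.35)(0.1725) = 0.1675
adj(I−A) = Cᵀ =
  [ 0.4375   0.1250   0.2375]
  [ 0.2550   0.3600   0.2150]
  [ 0.1725   0.1450   0.3425]
(I − A)⁻¹ = adj(I−A) / det(I−A) ≈
  [   2.6119     0.7463     1.4179]
  [   1.5224     2.1493     1.2836]
  [   1.0299     0.8657     2.0448]
Δx = (I − A)⁻¹ Δd with Δd having -75 in the Dairy component and 0 elsewhere.
So Δx_E = L_ED · (-75), where L_ED = adj(I−A)_ED / det(I−A) = 0.2550 / 0.1675.
Δx_E = 0.2550 × (-75) / 0.1675 = -19.125 / 0.1675 ≈ -114.18.

Δx_E = -114.18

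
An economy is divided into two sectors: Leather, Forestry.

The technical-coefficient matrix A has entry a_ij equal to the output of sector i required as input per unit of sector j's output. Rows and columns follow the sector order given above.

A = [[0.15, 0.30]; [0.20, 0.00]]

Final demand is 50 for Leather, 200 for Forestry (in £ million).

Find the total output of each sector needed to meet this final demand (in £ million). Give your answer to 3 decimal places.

I − A =
  [   0.85    -0.30]
  [  -0.20     1.00]
det(I−A) = (0.85)(1.00) − (-0.30)(-0.20) = 0.7900
adj(I−A) = [[1.00, 0.30], [0.20, 0.85]]
(I − A)⁻¹ = adj(I−A) / det(I−A) ≈
  [   1.2658     0.3797]
  [   0.2532     1.0759]
x = (I − A)⁻¹ d = adj(I−A)·d / det(I−A), with det(I−A) = 0.7900:
  x_L = (1.00·50 + 0.30·200) / 0.7900 = 110.00 / 0.7900 ≈ 139.241
  x_F = (0.20·50 + 0.85·200) / 0.7900 = 180.00 / 0.7900 ≈ 227.848

x_L = 139.241, x_F = 227.848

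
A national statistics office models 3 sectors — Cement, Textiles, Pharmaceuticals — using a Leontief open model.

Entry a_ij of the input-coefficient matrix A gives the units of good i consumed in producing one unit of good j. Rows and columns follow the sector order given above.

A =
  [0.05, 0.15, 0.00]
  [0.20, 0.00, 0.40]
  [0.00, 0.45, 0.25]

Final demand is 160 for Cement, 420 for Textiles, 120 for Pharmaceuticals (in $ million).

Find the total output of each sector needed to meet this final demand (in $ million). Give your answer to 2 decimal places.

I − A =
  [   0.95    -0.15     0.00]
  [  -0.20     1.00    -0.40]
  [   0.00    -0.45     0.75]
Cofactors of I−A, C_ij = (−1)^(i+j)·(minor ij) (rows/columns in the sector order above):
  C_11 = (1.00)(0.75) − (-0.40)(-0.45) = 0.5700
  C_12 = −[(-0.20)(0.75) − (-0.40)(0.00)] = 0.1500
  C_13 = (-0.20)(-0.45) − (1.00)(0.00) = 0.0900
  C_21 = −[(-0.15)(0.75) − (0.00)(-0.45)] = 0.1125
  C_22 = (0.95)(0.75) − (0.00)(0.00) = 0.7125
  C_23 = −[(0.95)(-0.45) − (-0.15)(0.00)] = 0.4275
  C_31 = (-0.15)(-0.40) − (0.00)(1.00) = 0.0600
  C_32 = −[(0.95)(-0.40) − (0.00)(-0.20)] = 0.3800
  C_33 = (0.95)(1.00) − (-0.15)(-0.20) = 0.9200
det(I−A) = Σ_j (I−A)_1j·C_1j = (0.95)(0.5700) + (-0.15)(0.1500) + (0.00)(0.0900) = 0.5190
adj(I−A) = Cᵀ =
  [ 0.5700   0.1125   0.0600]
  [ 0.1500   0.7125   0.3800]
  [ 0.0900   0.4275   0.9200]
(I − A)⁻¹ = adj(I−A) / det(I−A) ≈
  [   1.0983     0.2168     0.1156]
  [   0.2890     1.3728     0.7322]
  [   0.1734     0.8237     1.7726]
x = (I − A)⁻¹ d = adj(I−A)·d / det(I−A), with det(I−A) = 0.5190:
  x_C = (0.5700·160 + 0.1125·420 + 0.0600·120) / 0.5190 = 145.65 / 0.5190 ≈ 280.64
  x_T = (0.1500·160 + 0.7125·420 + 0.3800·120) / 0.5190 = 368.85 / 0.5190 ≈ 710.69
  x_P = (0.0900·160 + 0.4275·420 + 0.9200·120) / 0.5190 = 304.35 / 0.5190 ≈ 586.42

x_C = 280.64, x_T = 710.69, x_P = 586.42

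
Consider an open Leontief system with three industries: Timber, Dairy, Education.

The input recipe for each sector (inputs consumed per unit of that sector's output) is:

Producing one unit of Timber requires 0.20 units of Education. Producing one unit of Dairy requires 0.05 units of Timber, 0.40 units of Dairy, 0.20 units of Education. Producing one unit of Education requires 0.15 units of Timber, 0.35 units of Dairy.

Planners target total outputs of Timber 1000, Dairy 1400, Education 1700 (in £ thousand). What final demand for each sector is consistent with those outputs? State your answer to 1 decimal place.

d_T = 675.0, d_D = 245.0, d_E = 1220.0

I − A =
  [   1.00    -0.05    -0.15]
  [   0.00     0.60    -0.35]
  [  -0.20    -0.20     1.00]
d = (I − A) x:
  d_T = (+1.00)·1000 + (-0.05)·1400 + (-0.15)·1700 = 675.0
  d_D = (+0.00)·1000 + (+0.60)·1400 + (-0.35)·1700 = 245.0
  d_E = (-0.20)·1000 + (-0.20)·1400 + (+1.00)·1700 = 1220.0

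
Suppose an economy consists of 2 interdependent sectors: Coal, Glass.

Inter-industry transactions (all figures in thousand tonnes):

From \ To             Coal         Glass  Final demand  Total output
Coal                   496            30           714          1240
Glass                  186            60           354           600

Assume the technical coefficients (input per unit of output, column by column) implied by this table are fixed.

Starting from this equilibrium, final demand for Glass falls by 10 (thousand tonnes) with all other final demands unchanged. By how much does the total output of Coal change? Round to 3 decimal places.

Technical coefficients a_ij = z_ij / X_j:
  a_CC = 496/1240 = 0.40, a_GC = 186/1240 = 0.15
  a_CG = 30/600 = 0.05, a_GG = 60/600 = 0.10
I − A =
  [   0.60    -0.05]
  [  -0.15     0.90]
det(I−A) = (0.60)(0.90) − (-0.05)(-0.15) = 0.5325
adj(I−A) = [[0.90, 0.05], [0.15, 0.60]]
(I − A)⁻¹ = adj(I−A) / det(I−A) ≈
  [   1.6901     0.0939]
  [   0.2817     1.1268]
Δx = (I − A)⁻¹ Δd with Δd having -10 in the Glass component and 0 elsewhere.
So Δx_C = L_CG · (-10), where L_CG = adj(I−A)_CG / det(I−A) = 0.05 / 0.5325.
Δx_C = 0.05 × (-10) / 0.5325 = -0.50 / 0.5325 ≈ -0.939.

Δx_C = -0.939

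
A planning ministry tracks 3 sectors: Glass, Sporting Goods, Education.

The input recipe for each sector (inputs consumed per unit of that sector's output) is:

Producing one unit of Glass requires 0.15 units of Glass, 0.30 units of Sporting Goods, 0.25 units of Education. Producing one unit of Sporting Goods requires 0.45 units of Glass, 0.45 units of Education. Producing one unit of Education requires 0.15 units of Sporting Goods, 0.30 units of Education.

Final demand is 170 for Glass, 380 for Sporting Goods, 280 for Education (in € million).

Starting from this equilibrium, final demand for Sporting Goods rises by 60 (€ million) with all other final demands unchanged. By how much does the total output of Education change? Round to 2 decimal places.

Δx_E = 69.68

I − A =
  [   0.85    -0.45     0.00]
  [  -0.30     1.00    -0.15]
  [  -0.25    -0.45     0.70]
Cofactors of I−A, C_ij = (−1)^(i+j)·(minor ij) (rows/columns in the sector order above):
  C_11 = (1.00)(0.70) − (-0.15)(-0.45) = 0.6325
  C_12 = −[(-0.30)(0.70) − (-0.15)(-0.25)] = 0.2475
  C_13 = (-0.30)(-0.45) − (1.00)(-0.25) = 0.3850
  C_21 = −[(-0.45)(0.70) − (0.00)(-0.45)] = 0.3150
  C_22 = (0.85)(0.70) − (0.00)(-0.25) = 0.5950
  C_23 = −[(0.85)(-0.45) − (-0.45)(-0.25)] = 0.4950
  C_31 = (-0.45)(-0.15) − (0.00)(1.00) = 0.0675
  C_32 = −[(0.85)(-0.15) − (0.00)(-0.30)] = 0.1275
  C_33 = (0.85)(1.00) − (-0.45)(-0.30) = 0.7150
det(I−A) = Σ_j (I−A)_1j·C_1j = (0.85)(0.6325) + (-0.45)(0.2475) + (0.00)(0.3850) = 0.42625
adj(I−A) = Cᵀ =
  [ 0.6325   0.3150   0.0675]
  [ 0.2475   0.5950   0.1275]
  [ 0.3850   0.4950   0.7150]
(I − A)⁻¹ = adj(I−A) / det(I−A) ≈
  [   1.4839     0.7390     0.1584]
  [   0.5806     1.3959     0.2991]
  [   0.9032     1.1613     1.6774]
Δx = (I − A)⁻¹ Δd with Δd having +60 in the Sporting Goods component and 0 elsewhere.
So Δx_E = L_ES · (+60), where L_ES = adj(I−A)_ES / det(I−A) = 0.4950 / 0.42625.
Δx_E = 0.4950 × (+60) / 0.42625 = 29.70 / 0.42625 ≈ 69.68.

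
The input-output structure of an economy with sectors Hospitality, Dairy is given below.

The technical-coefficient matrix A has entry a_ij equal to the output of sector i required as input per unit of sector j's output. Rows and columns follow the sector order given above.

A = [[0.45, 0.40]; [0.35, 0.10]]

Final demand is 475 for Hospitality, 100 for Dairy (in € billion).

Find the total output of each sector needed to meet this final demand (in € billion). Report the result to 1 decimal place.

I − A =
  [   0.55    -0.40]
  [  -0.35     0.90]
det(I−A) = (0.55)(0.90) − (-0.40)(-0.35) = 0.3550
adj(I−A) = [[0.90, 0.40], [0.35, 0.55]]
(I − A)⁻¹ = adj(I−A) / det(I−A) ≈
  [   2.5352     1.1268]
  [   0.9859     1.5493]
x = (I − A)⁻¹ d = adj(I−A)·d / det(I−A), with det(I−A) = 0.3550:
  x_1 = (0.90·475 + 0.40·100) / 0.3550 = 467.50 / 0.3550 ≈ 1316.9
  x_2 = (0.35·475 + 0.55·100) / 0.3550 = 221.25 / 0.3550 ≈ 623.2

x_1 = 1316.9, x_2 = 623.2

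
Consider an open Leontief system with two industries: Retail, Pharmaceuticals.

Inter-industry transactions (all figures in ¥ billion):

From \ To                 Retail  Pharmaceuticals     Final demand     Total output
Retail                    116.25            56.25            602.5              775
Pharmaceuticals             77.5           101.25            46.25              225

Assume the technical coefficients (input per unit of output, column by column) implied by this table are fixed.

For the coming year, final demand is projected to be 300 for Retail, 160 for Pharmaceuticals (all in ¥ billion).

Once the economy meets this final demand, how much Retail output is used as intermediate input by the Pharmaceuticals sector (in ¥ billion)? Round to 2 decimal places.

z_RP = 93.79

Technical coefficients a_ij = z_ij / X_j:
  a_RR = 116.25/775 = 0.15, a_PR = 77.5/775 = 0.10
  a_RP = 56.25/225 = 0.25, a_PP = 101.25/225 = 0.45
I − A =
  [   0.85    -0.25]
  [  -0.10     0.55]
det(I−A) = (0.85)(0.55) − (-0.25)(-0.10) = 0.4425
adj(I−A) = [[0.55, 0.25], [0.10, 0.85]]
(I − A)⁻¹ = adj(I−A) / det(I−A) ≈
  [   1.2429     0.5650]
  [   0.2260     1.9209]
First solve x = (I − A)⁻¹ d = adj(I−A)·d / det(I−A); in particular x_P = (0.10·300 + 0.85·160) / 0.4425 = 166.00 / 0.4425 ≈ 375.1412.
Intermediate flow from R to P: z_RP = a_RP · x_P = 0.25 × 166.00 / 0.4425 = 41.50 / 0.4425 ≈ 93.79.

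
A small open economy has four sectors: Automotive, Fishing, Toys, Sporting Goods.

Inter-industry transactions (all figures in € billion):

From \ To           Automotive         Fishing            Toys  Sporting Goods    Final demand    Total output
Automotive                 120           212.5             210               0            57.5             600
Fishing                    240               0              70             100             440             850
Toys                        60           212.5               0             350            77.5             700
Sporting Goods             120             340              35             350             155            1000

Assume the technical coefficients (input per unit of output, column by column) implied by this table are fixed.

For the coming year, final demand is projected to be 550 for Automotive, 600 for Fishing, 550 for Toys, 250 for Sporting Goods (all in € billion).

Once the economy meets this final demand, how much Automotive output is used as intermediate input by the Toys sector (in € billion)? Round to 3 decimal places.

z_AT = 603.676

Technical coefficients a_ij = z_ij / X_j:
  a_AA = 120/600 = 0.20, a_FA = 240/600 = 0.40, a_TA = 60/600 = 0.10, a_SA = 120/600 = 0.20
  a_AF = 212.5/850 = 0.25, a_FF = 0/850 = 0.00, a_TF = 212.5/850 = 0.25, a_SF = 340/850 = 0.40
  a_AT = 210/700 = 0.30, a_FT = 70/700 = 0.10, a_TT = 0/700 = 0.00, a_ST = 35/700 = 0.05
  a_AS = 0/1000 = 0.00, a_FS = 100/1000 = 0.10, a_TS = 350/1000 = 0.35, a_SS = 350/1000 = 0.35
I − A =
  [   0.80    -0.25    -0.30     0.00]
  [  -0.40     1.00    -0.10    -0.10]
  [  -0.10    -0.25     1.00    -0.35]
  [  -0.20    -0.40    -0.05     0.65]
Compute the cofactors C_ij = (−1)^(i+j)·(3×3 minor ij) of I−A; the adjugate is their transpose:
adj(I−A) = Cᵀ =
  [ 0.561000   0.248875   0.200500   0.146250]
  [ 0.287000   0.465500   0.140000   0.147000]
  [ 0.257000   0.275750   0.418000   0.267500]
  [ 0.369000   0.384250   0.180000   0.617500]
det(I−A) = Σ_j (I−A)_1j·C_1j = (0.80)(0.561000) + (-0.25)(0.287000) + (-0.30)(0.257000) + (0.00)(0.369000) = 0.29995
(I − A)⁻¹ = adj(I−A) / det(I−A) ≈
  [   1.8703     0.8297     0.6684     0.4876]
  [   0.9568     1.5519     0.4667     0.4901]
  [   0.8568     0.9193     1.3936     0.8918]
  [   1.2302     1.2810     0.6001     2.0587]
First solve x = (I − A)⁻¹ d = adj(I−A)·d / det(I−A); in particular x_T = (0.257000·550 + 0.275750·600 + 0.418000·550 + 0.267500·250) / 0.29995 = 603.575 / 0.29995 ≈ 2012.25204.
Intermediate flow from A to T: z_AT = a_AT · x_T = 0.30 × 603.575 / 0.29995 = 181.0725 / 0.29995 ≈ 603.676.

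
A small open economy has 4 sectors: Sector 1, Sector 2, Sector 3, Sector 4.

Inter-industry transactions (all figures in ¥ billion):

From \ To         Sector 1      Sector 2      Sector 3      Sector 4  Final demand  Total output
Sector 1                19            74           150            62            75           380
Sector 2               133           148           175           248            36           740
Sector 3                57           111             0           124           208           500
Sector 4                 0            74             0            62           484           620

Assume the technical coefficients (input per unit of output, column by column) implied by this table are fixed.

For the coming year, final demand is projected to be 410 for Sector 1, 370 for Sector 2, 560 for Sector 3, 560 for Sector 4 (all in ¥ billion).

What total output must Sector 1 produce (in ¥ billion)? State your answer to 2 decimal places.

Technical coefficients a_ij = z_ij / X_j:
  a_11 = 19/380 = 0.05, a_21 = 133/380 = 0.35, a_31 = 57/380 = 0.15, a_41 = 0/380 = 0.00
  a_12 = 74/740 = 0.10, a_22 = 148/740 = 0.20, a_32 = 111/740 = 0.15, a_42 = 74/740 = 0.10
  a_13 = 150/500 = 0.30, a_23 = 175/500 = 0.35, a_33 = 0/500 = 0.00, a_43 = 0/500 = 0.00
  a_14 = 62/620 = 0.10, a_24 = 248/620 = 0.40, a_34 = 124/620 = 0.20, a_44 = 62/620 = 0.10
I − A =
  [   0.95    -0.10    -0.30    -0.10]
  [  -0.35     0.80    -0.35    -0.40]
  [  -0.15    -0.15     1.00    -0.20]
  [   0.00    -0.10     0.00     0.90]
Compute the cofactors C_ij = (−1)^(i+j)·(3×3 minor ij) of I−A; the adjugate is their transpose:
adj(I−A) = Cᵀ =
  [ 0.625750   0.146500   0.239000   0.187750]
  [ 0.362250   0.814500   0.393750   0.489750]
  [ 0.156250   0.162250   0.611000   0.225250]
  [ 0.040250   0.090500   0.043750   0.618125]
det(I−A) = Σ_j (I−A)_1j·C_1j = (0.95)(0.625750) + (-0.10)(0.362250) + (-0.30)(0.156250) + (-0.10)(0.040250) = 0.5073375
(I − A)⁻¹ = adj(I−A) / det(I−A) ≈
  [   1.2334     0.2888     0.4711     0.3701]
  [   0.7140     1.6054     0.7761     0.9653]
  [   0.3080     0.3198     1.2043     0.4440]
  [   0.0793     0.1784     0.0862     1.2184]
x = (I − A)⁻¹ d = adj(I−A)·d / det(I−A), with det(I−A) = 0.5073375:
  x_1 = (0.625750·410 + 0.146500·370 + 0.239000·560 + 0.187750·560) / 0.5073375 = 549.7425 / 0.5073375 ≈ 1083.58
  x_2 = (0.362250·410 + 0.814500·370 + 0.393750·560 + 0.489750·560) / 0.5073375 = 944.6475 / 0.5073375 ≈ 1861.97
  x_3 = (0.156250·410 + 0.162250·370 + 0.611000·560 + 0.225250·560) / 0.5073375 = 592.395 / 0.5073375 ≈ 1167.65
  x_4 = (0.040250·410 + 0.090500·370 + 0.043750·560 + 0.618125·560) / 0.5073375 = 420.6375 / 0.5073375 ≈ 829.11

x_1 = 1083.58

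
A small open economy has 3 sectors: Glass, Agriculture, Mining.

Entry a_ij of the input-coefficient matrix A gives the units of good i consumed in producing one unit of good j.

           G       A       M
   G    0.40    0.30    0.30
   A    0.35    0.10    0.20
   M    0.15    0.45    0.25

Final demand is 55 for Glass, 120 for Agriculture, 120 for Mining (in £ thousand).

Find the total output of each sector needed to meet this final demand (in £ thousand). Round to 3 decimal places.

I − A =
  [   0.60    -0.30    -0.30]
  [  -0.35     0.90    -0.20]
  [  -0.15    -0.45     0.75]
Cofactors of I−A, C_ij = (−1)^(i+j)·(minor ij) (rows/columns in the sector order above):
  C_11 = (0.90)(0.75) − (-0.20)(-0.45) = 0.5850
  C_12 = −[(-0.35)(0.75) − (-0.20)(-0.15)] = 0.2925
  C_13 = (-0.35)(-0.45) − (0.90)(-0.15) = 0.2925
  C_21 = −[(-0.30)(0.75) − (-0.30)(-0.45)] = 0.3600
  C_22 = (0.60)(0.75) − (-0.30)(-0.15) = 0.4050
  C_23 = −[(0.60)(-0.45) − (-0.30)(-0.15)] = 0.3150
  C_31 = (-0.30)(-0.20) − (-0.30)(0.90) = 0.3300
  C_32 = −[(0.60)(-0.20) − (-0.30)(-0.35)] = 0.2250
  C_33 = (0.60)(0.90) − (-0.30)(-0.35) = 0.4350
det(I−A) = Σ_j (I−A)_1j·C_1j = (0.60)(0.5850) + (-0.30)(0.2925) + (-0.30)(0.2925) = 0.1755
adj(I−A) = Cᵀ =
  [ 0.5850   0.3600   0.3300]
  [ 0.2925   0.4050   0.2250]
  [ 0.2925   0.3150   0.4350]
(I − A)⁻¹ = adj(I−A) / det(I−A) ≈
  [   3.3333     2.0513     1.8803]
  [   1.6667     2.3077     1.2821]
  [   1.6667     1.7949     2.4786]
x = (I − A)⁻¹ d = adj(I−A)·d / det(I−A), with det(I−A) = 0.1755:
  x_G = (0.5850·55 + 0.3600·120 + 0.3300·120) / 0.1755 = 114.975 / 0.1755 ≈ 655.128
  x_A = (0.2925·55 + 0.4050·120 + 0.2250·120) / 0.1755 = 91.6875 / 0.1755 ≈ 522.436
  x_M = (0.2925·55 + 0.3150·120 + 0.4350·120) / 0.1755 = 106.0875 / 0.1755 ≈ 604.487

x_G = 655.128, x_A = 522.436, x_M = 604.487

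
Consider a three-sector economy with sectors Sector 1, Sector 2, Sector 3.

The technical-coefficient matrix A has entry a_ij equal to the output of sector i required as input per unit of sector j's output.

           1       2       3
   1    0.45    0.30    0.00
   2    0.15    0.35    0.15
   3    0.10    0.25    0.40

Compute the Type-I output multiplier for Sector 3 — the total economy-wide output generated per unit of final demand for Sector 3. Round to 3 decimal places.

I − A =
  [   0.55    -0.30     0.00]
  [  -0.15     0.65    -0.15]
  [  -0.10    -0.25     0.60]
Cofactors of I−A, C_ij = (−1)^(i+j)·(minor ij) (rows/columns in the sector order above):
  C_11 = (0.65)(0.60) − (-0.15)(-0.25) = 0.3525
  C_12 = −[(-0.15)(0.60) − (-0.15)(-0.10)] = 0.1050
  C_13 = (-0.15)(-0.25) − (0.65)(-0.10) = 0.1025
  C_21 = −[(-0.30)(0.60) − (0.00)(-0.25)] = 0.1800
  C_22 = (0.55)(0.60) − (0.00)(-0.10) = 0.3300
  C_23 = −[(0.55)(-0.25) − (-0.30)(-0.10)] = 0.1675
  C_31 = (-0.30)(-0.15) − (0.00)(0.65) = 0.0450
  C_32 = −[(0.55)(-0.15) − (0.00)(-0.15)] = 0.0825
  C_33 = (0.55)(0.65) − (-0.30)(-0.15) = 0.3125
det(I−A) = Σ_j (I−A)_1j·C_1j = (0.55)(0.3525) + (-0.30)(0.1050) + (0.00)(0.1025) = 0.162375
adj(I−A) = Cᵀ =
  [ 0.3525   0.1800   0.0450]
  [ 0.1050   0.3300   0.0825]
  [ 0.1025   0.1675   0.3125]
(I − A)⁻¹ = adj(I−A) / det(I−A) ≈
  [   2.1709     1.1085     0.2771]
  [   0.6467     2.0323     0.5081]
  [   0.6313     1.0316     1.9246]
The output multiplier for sector j is the column-j sum of the Leontief inverse (I − A)⁻¹ = adj(I−A) / det(I−A).
Column 3 of adj(I−A): (0.0450, 0.0825, 0.3125); det(I−A) = 0.162375.
m_3 = (0.0450 + 0.0825 + 0.3125) / 0.162375 = 0.44 / 0.162375 ≈ 2.710.

m_3 = 2.710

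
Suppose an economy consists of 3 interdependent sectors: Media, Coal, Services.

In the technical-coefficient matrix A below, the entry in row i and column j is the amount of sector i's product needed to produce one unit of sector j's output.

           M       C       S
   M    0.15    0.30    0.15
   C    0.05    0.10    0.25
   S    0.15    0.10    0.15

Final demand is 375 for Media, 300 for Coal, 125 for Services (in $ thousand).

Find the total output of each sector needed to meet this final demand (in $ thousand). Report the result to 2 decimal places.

I − A =
  [   0.85    -0.30    -0.15]
  [  -0.05     0.90    -0.25]
  [  -0.15    -0.10     0.85]
Cofactors of I−A, C_ij = (−1)^(i+j)·(minor ij) (rows/columns in the sector order above):
  C_11 = (0.90)(0.85) − (-0.25)(-0.10) = 0.7400
  C_12 = −[(-0.05)(0.85) − (-0.25)(-0.15)] = 0.0800
  C_13 = (-0.05)(-0.10) − (0.90)(-0.15) = 0.1400
  C_21 = −[(-0.30)(0.85) − (-0.15)(-0.10)] = 0.2700
  C_22 = (0.85)(0.85) − (-0.15)(-0.15) = 0.7000
  C_23 = −[(0.85)(-0.10) − (-0.30)(-0.15)] = 0.1300
  C_31 = (-0.30)(-0.25) − (-0.15)(0.90) = 0.2100
  C_32 = −[(0.85)(-0.25) − (-0.15)(-0.05)] = 0.2200
  C_33 = (0.85)(0.90) − (-0.30)(-0.05) = 0.7500
det(I−A) = Σ_j (I−A)_1j·C_1j = (0.85)(0.7400) + (-0.30)(0.0800) + (-0.15)(0.1400) = 0.5840
adj(I−A) = Cᵀ =
  [ 0.7400   0.2700   0.2100]
  [ 0.0800   0.7000   0.2200]
  [ 0.1400   0.1300   0.7500]
(I − A)⁻¹ = adj(I−A) / det(I−A) ≈
  [   1.2671     0.4623     0.3596]
  [   0.1370     1.1986     0.3767]
  [   0.2397     0.2226     1.2842]
x = (I − A)⁻¹ d = adj(I−A)·d / det(I−A), with det(I−A) = 0.5840:
  x_M = (0.7400·375 + 0.2700·300 + 0.2100·125) / 0.5840 = 384.75 / 0.5840 ≈ 658.82
  x_C = (0.0800·375 + 0.7000·300 + 0.2200·125) / 0.5840 = 267.50 / 0.5840 ≈ 458.05
  x_S = (0.1400·375 + 0.1300·300 + 0.7500·125) / 0.5840 = 185.25 / 0.5840 ≈ 317.21

x_M = 658.82, x_C = 458.05, x_S = 317.21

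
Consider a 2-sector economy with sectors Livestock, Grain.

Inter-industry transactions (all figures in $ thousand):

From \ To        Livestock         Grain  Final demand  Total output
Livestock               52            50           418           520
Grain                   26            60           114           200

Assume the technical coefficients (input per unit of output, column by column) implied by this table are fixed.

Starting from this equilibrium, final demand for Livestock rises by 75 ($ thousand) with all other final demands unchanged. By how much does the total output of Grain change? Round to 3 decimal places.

Δx_G = 6.073

Technical coefficients a_ij = z_ij / X_j:
  a_LL = 52/520 = 0.10, a_GL = 26/520 = 0.05
  a_LG = 50/200 = 0.25, a_GG = 60/200 = 0.30
I − A =
  [   0.90    -0.25]
  [  -0.05     0.70]
det(I−A) = (0.90)(0.70) − (-0.25)(-0.05) = 0.6175
adj(I−A) = [[0.70, 0.25], [0.05, 0.90]]
(I − A)⁻¹ = adj(I−A) / det(I−A) ≈
  [   1.1336     0.4049]
  [   0.0810     1.4575]
Δx = (I − A)⁻¹ Δd with Δd having +75 in the Livestock component and 0 elsewhere.
So Δx_G = L_GL · (+75), where L_GL = adj(I−A)_GL / det(I−A) = 0.05 / 0.6175.
Δx_G = 0.05 × (+75) / 0.6175 = 3.75 / 0.6175 ≈ 6.073.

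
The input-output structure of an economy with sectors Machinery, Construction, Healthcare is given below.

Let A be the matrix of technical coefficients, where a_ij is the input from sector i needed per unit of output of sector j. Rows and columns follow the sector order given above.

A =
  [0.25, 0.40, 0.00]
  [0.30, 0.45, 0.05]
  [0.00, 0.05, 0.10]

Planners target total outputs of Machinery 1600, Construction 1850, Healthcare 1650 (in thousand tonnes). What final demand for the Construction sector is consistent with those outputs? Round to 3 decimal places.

d_2 = 455.000

I − A =
  [   0.75    -0.40     0.00]
  [  -0.30     0.55    -0.05]
  [   0.00    -0.05     0.90]
d = (I − A) x:
  d_1 = (+0.75)·1600 + (-0.40)·1850 + (+0.00)·1650 = 460.000
  d_2 = (-0.30)·1600 + (+0.55)·1850 + (-0.05)·1650 = 455.000
  d_3 = (+0.00)·1600 + (-0.05)·1850 + (+0.90)·1650 = 1392.500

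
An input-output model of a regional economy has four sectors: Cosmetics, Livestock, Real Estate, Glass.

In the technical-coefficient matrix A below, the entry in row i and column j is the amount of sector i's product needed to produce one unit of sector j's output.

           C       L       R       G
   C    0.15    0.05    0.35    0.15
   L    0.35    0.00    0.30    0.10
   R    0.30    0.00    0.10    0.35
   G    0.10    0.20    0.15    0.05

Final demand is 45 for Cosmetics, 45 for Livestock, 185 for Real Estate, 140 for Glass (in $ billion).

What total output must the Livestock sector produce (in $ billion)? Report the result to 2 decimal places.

I − A =
  [   0.85    -0.05    -0.35    -0.15]
  [  -0.35     1.00    -0.30    -0.10]
  [  -0.30     0.00     0.90    -0.35]
  [  -0.10    -0.20    -0.15     0.95]
Compute the cofactors C_ij = (−1)^(i+j)·(3×3 minor ij) of I−A; the adjugate is their transpose:
adj(I−A) = Cᵀ =
  [ 0.763500   0.091625   0.372000   0.267250]
  [ 0.390375   0.549875   0.378250   0.258875]
  [ 0.338500   0.084500   0.747875   0.337875]
  [ 0.216000   0.138750   0.236875   0.639750]
det(I−A) = Σ_j (I−A)_1j·C_1j = (0.85)(0.763500) + (-0.05)(0.390375) + (-0.35)(0.338500) + (-0.15)(0.216000) = 0.47858125
(I − A)⁻¹ = adj(I−A) / det(I−A) ≈
  [   1.5953     0.1915     0.7773     0.5584]
  [   0.8157     1.1490     0.7904     0.5409]
  [   0.7073     0.1766     1.5627     0.7060]
  [   0.4513     0.2899     0.4950     1.3368]
x = (I − A)⁻¹ d = adj(I−A)·d / det(I−A), with det(I−A) = 0.47858125:
  x_C = (0.763500·45 + 0.091625·45 + 0.372000·185 + 0.267250·140) / 0.47858125 = 144.715625 / 0.47858125 ≈ 302.38
  x_L = (0.390375·45 + 0.549875·45 + 0.378250·185 + 0.258875·140) / 0.47858125 = 148.53 / 0.47858125 ≈ 310.35
  x_R = (0.338500·45 + 0.084500·45 + 0.747875·185 + 0.337875·140) / 0.47858125 = 204.694375 / 0.47858125 ≈ 427.71
  x_G = (0.216000·45 + 0.138750·45 + 0.236875·185 + 0.639750·140) / 0.47858125 = 149.350625 / 0.47858125 ≈ 312.07

x_L = 310.35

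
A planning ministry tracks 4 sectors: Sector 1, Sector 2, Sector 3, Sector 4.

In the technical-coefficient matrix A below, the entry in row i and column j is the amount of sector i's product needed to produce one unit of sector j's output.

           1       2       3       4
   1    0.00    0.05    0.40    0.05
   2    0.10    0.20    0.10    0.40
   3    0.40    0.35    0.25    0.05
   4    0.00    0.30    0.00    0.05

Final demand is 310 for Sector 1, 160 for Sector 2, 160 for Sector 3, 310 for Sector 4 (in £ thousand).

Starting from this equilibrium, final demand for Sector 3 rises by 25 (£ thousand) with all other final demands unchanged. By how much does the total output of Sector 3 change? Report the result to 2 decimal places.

I − A =
  [   1.00    -0.05    -0.40    -0.05]
  [  -0.10     0.80    -0.10    -0.40]
  [  -0.40    -0.35     0.75    -0.05]
  [   0.00    -0.30     0.00     0.95]
Compute the cofactors C_ij = (−1)^(i+j)·(3×3 minor ij) of I−A; the adjugate is their transpose:
adj(I−A) = Cᵀ =
  [ 0.445250   0.185875   0.262250   0.115500]
  [ 0.109250   0.560500   0.133000   0.248750]
  [ 0.290750   0.372500   0.633750   0.205500]
  [ 0.034500   0.177000   0.042000   0.417250]
det(I−A) = Σ_j (I−A)_1j·C_1j = (1.00)(0.445250) + (-0.05)(0.109250) + (-0.40)(0.290750) + (-0.05)(0.034500) = 0.3217625
(I − A)⁻¹ = adj(I−A) / det(I−A) ≈
  [   1.3838     0.5777     0.8150     0.3590]
  [   0.3395     1.7420     0.4133     0.7731]
  [   0.9036     1.1577     1.9696     0.6387]
  [   0.1072     0.5501     0.1305     1.2968]
Δx = (I − A)⁻¹ Δd with Δd having +25 in the Sector 3 component and 0 elsewhere.
So Δx_3 = L_33 · (+25), where L_33 = adj(I−A)_33 / det(I−A) = 0.633750 / 0.3217625.
Δx_3 = 0.633750 × (+25) / 0.3217625 = 15.84375 / 0.3217625 ≈ 49.24.

Δx_3 = 49.24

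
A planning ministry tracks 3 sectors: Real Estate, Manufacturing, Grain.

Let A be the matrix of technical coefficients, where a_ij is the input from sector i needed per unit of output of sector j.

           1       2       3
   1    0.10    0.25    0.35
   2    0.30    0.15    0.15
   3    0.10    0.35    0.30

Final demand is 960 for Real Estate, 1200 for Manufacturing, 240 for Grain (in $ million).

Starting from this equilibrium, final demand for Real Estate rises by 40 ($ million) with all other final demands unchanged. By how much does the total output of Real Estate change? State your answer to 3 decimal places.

Δx_1 = 59.371

I − A =
  [   0.90    -0.25    -0.35]
  [  -0.30     0.85    -0.15]
  [  -0.10    -0.35     0.70]
Cofactors of I−A, C_ij = (−1)^(i+j)·(minor ij) (rows/columns in the sector order above):
  C_11 = (0.85)(0.70) − (-0.15)(-0.35) = 0.5425
  C_12 = −[(-0.30)(0.70) − (-0.15)(-0.10)] = 0.2250
  C_13 = (-0.30)(-0.35) − (0.85)(-0.10) = 0.1900
  C_21 = −[(-0.25)(0.70) − (-0.35)(-0.35)] = 0.2975
  C_22 = (0.90)(0.70) − (-0.35)(-0.10) = 0.5950
  C_23 = −[(0.90)(-0.35) − (-0.25)(-0.10)] = 0.3400
  C_31 = (-0.25)(-0.15) − (-0.35)(0.85) = 0.3350
  C_32 = −[(0.90)(-0.15) − (-0.35)(-0.30)] = 0.2400
  C_33 = (0.90)(0.85) − (-0.25)(-0.30) = 0.6900
det(I−A) = Σ_j (I−A)_1j·C_1j = (0.90)(0.5425) + (-0.25)(0.2250) + (-0.35)(0.1900) = 0.3655
adj(I−A) = Cᵀ =
  [ 0.5425   0.2975   0.3350]
  [ 0.2250   0.5950   0.2400]
  [ 0.1900   0.3400   0.6900]
(I − A)⁻¹ = adj(I−A) / det(I−A) ≈
  [   1.4843     0.8140     0.9166]
  [   0.6156     1.6279     0.6566]
  [   0.5198     0.9302     1.8878]
Δx = (I − A)⁻¹ Δd with Δd having +40 in the Real Estate component and 0 elsewhere.
So Δx_1 = L_11 · (+40), where L_11 = adj(I−A)_11 / det(I−A) = 0.5425 / 0.3655.
Δx_1 = 0.5425 × (+40) / 0.3655 = 21.70 / 0.3655 ≈ 59.371.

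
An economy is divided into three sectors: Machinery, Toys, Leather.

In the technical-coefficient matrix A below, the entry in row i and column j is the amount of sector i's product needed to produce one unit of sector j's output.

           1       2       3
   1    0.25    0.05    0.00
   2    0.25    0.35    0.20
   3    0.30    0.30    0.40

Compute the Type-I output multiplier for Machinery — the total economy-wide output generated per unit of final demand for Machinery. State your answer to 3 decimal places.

I − A =
  [   0.75    -0.05     0.00]
  [  -0.25     0.65    -0.20]
  [  -0.30    -0.30     0.60]
Cofactors of I−A, C_ij = (−1)^(i+j)·(minor ij) (rows/columns in the sector order above):
  C_11 = (0.65)(0.60) − (-0.20)(-0.30) = 0.3300
  C_12 = −[(-0.25)(0.60) − (-0.20)(-0.30)] = 0.2100
  C_13 = (-0.25)(-0.30) − (0.65)(-0.30) = 0.2700
  C_21 = −[(-0.05)(0.60) − (0.00)(-0.30)] = 0.0300
  C_22 = (0.75)(0.60) − (0.00)(-0.30) = 0.4500
  C_23 = −[(0.75)(-0.30) − (-0.05)(-0.30)] = 0.2400
  C_31 = (-0.05)(-0.20) − (0.00)(0.65) = 0.0100
  C_32 = −[(0.75)(-0.20) − (0.00)(-0.25)] = 0.1500
  C_33 = (0.75)(0.65) − (-0.05)(-0.25) = 0.4750
det(I−A) = Σ_j (I−A)_1j·C_1j = (0.75)(0.3300) + (-0.05)(0.2100) + (0.00)(0.2700) = 0.2370
adj(I−A) = Cᵀ =
  [ 0.3300   0.0300   0.0100]
  [ 0.2100   0.4500   0.1500]
  [ 0.2700   0.2400   0.4750]
(I − A)⁻¹ = adj(I−A) / det(I−A) ≈
  [   1.3924     0.1266     0.0422]
  [   0.8861     1.8987     0.6329]
  [   1.1392     1.0127     2.0042]
The output multiplier for sector j is the column-j sum of the Leontief inverse (I − A)⁻¹ = adj(I−A) / det(I−A).
Column 1 of adj(I−A): (0.3300, 0.2100, 0.2700); det(I−A) = 0.2370.
m_1 = (0.3300 + 0.2100 + 0.2700) / 0.2370 = 0.81 / 0.2370 ≈ 3.418.

m_1 = 3.418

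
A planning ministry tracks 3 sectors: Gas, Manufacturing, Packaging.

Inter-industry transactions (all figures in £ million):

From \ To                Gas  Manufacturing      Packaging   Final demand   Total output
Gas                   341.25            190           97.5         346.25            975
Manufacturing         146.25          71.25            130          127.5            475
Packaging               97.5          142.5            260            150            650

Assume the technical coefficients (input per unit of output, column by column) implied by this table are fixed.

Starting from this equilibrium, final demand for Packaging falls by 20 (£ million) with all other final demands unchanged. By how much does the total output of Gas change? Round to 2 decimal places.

Technical coefficients a_ij = z_ij / X_j:
  a_GG = 341.25/975 = 0.35, a_MG = 146.25/975 = 0.15, a_PG = 97.5/975 = 0.10
  a_GM = 190/475 = 0.40, a_MM = 71.25/475 = 0.15, a_PM = 142.5/475 = 0.30
  a_GP = 97.5/650 = 0.15, a_MP = 130/650 = 0.20, a_PP = 260/650 = 0.40
I − A =
  [   0.65    -0.40    -0.15]
  [  -0.15     0.85    -0.20]
  [  -0.10    -0.30     0.60]
Cofactors of I−A, C_ij = (−1)^(i+j)·(minor ij) (rows/columns in the sector order above):
  C_11 = (0.85)(0.60) − (-0.20)(-0.30) = 0.4500
  C_12 = −[(-0.15)(0.60) − (-0.20)(-0.10)] = 0.1100
  C_13 = (-0.15)(-0.30) − (0.85)(-0.10) = 0.1300
  C_21 = −[(-0.40)(0.60) − (-0.15)(-0.30)] = 0.2850
  C_22 = (0.65)(0.60) − (-0.15)(-0.10) = 0.3750
  C_23 = −[(0.65)(-0.30) − (-0.40)(-0.10)] = 0.2350
  C_31 = (-0.40)(-0.20) − (-0.15)(0.85) = 0.2075
  C_32 = −[(0.65)(-0.20) − (-0.15)(-0.15)] = 0.1525
  C_33 = (0.65)(0.85) − (-0.40)(-0.15) = 0.4925
det(I−A) = Σ_j (I−A)_1j·C_1j = (0.65)(0.4500) + (-0.40)(0.1100) + (-0.15)(0.1300) = 0.2290
adj(I−A) = Cᵀ =
  [ 0.4500   0.2850   0.2075]
  [ 0.1100   0.3750   0.1525]
  [ 0.1300   0.2350   0.4925]
(I − A)⁻¹ = adj(I−A) / det(I−A) ≈
  [   1.9651     1.2445     0.9061]
  [   0.4803     1.6376     0.6659]
  [   0.5677     1.0262     2.1507]
Δx = (I − A)⁻¹ Δd with Δd having -20 in the Packaging component and 0 elsewhere.
So Δx_G = L_GP · (-20), where L_GP = adj(I−A)_GP / det(I−A) = 0.2075 / 0.2290.
Δx_G = 0.2075 × (-20) / 0.2290 = -4.15 / 0.2290 ≈ -18.12.

Δx_G = -18.12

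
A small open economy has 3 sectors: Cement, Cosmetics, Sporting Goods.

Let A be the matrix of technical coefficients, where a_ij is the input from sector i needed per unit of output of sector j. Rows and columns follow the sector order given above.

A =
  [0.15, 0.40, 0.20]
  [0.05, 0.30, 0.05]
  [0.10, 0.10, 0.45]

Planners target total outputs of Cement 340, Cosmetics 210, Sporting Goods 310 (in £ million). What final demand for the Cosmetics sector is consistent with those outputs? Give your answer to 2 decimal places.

d_2 = 114.50

I − A =
  [   0.85    -0.40    -0.20]
  [  -0.05     0.70    -0.05]
  [  -0.10    -0.10     0.55]
d = (I − A) x:
  d_1 = (+0.85)·340 + (-0.40)·210 + (-0.20)·310 = 143.00
  d_2 = (-0.05)·340 + (+0.70)·210 + (-0.05)·310 = 114.50
  d_3 = (-0.10)·340 + (-0.10)·210 + (+0.55)·310 = 115.50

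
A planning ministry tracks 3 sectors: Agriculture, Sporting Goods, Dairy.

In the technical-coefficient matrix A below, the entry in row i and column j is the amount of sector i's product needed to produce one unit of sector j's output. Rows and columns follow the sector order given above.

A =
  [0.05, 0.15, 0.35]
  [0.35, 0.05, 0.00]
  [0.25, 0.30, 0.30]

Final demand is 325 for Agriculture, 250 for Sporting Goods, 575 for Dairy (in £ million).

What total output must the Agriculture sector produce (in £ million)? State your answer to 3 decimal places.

I − A =
  [   0.95    -0.15    -0.35]
  [  -0.35     0.95     0.00]
  [  -0.25    -0.30     0.70]
Cofactors of I−A, C_ij = (−1)^(i+j)·(minor ij) (rows/columns in the sector order above):
  C_11 = (0.95)(0.70) − (0.00)(-0.30) = 0.6650
  C_12 = −[(-0.35)(0.70) − (0.00)(-0.25)] = 0.2450
  C_13 = (-0.35)(-0.30) − (0.95)(-0.25) = 0.3425
  C_21 = −[(-0.15)(0.70) − (-0.35)(-0.30)] = 0.2100
  C_22 = (0.95)(0.70) − (-0.35)(-0.25) = 0.5775
  C_23 = −[(0.95)(-0.30) − (-0.15)(-0.25)] = 0.3225
  C_31 = (-0.15)(0.00) − (-0.35)(0.95) = 0.3325
  C_32 = −[(0.95)(0.00) − (-0.35)(-0.35)] = 0.1225
  C_33 = (0.95)(0.95) − (-0.15)(-0.35) = 0.8500
det(I−A) = Σ_j (I−A)_1j·C_1j = (0.95)(0.6650) + (-0.15)(0.2450) + (-0.35)(0.3425) = 0.475125
adj(I−A) = Cᵀ =
  [ 0.6650   0.2100   0.3325]
  [ 0.2450   0.5775   0.1225]
  [ 0.3425   0.3225   0.8500]
(I − A)⁻¹ = adj(I−A) / det(I−A) ≈
  [   1.3996     0.4420     0.6998]
  [   0.5157     1.2155     0.2578]
  [   0.7209     0.6788     1.7890]
x = (I − A)⁻¹ d = adj(I−A)·d / det(I−A), with det(I−A) = 0.475125:
  x_1 = (0.6650·325 + 0.2100·250 + 0.3325·575) / 0.475125 = 459.8125 / 0.475125 ≈ 967.772
  x_2 = (0.2450·325 + 0.5775·250 + 0.1225·575) / 0.475125 = 294.4375 / 0.475125 ≈ 619.705
  x_3 = (0.3425·325 + 0.3225·250 + 0.8500·575) / 0.475125 = 680.6875 / 0.475125 ≈ 1432.649

x_1 = 967.772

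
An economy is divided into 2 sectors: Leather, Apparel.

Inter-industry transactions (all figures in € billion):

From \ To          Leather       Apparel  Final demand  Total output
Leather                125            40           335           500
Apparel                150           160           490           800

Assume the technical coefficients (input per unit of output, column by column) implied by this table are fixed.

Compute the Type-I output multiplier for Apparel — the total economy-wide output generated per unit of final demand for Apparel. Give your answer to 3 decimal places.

m_2 = 1.368

Technical coefficients a_ij = z_ij / X_j:
  a_11 = 125/500 = 0.25, a_21 = 150/500 = 0.30
  a_12 = 40/800 = 0.05, a_22 = 160/800 = 0.20
I − A =
  [   0.75    -0.05]
  [  -0.30     0.80]
det(I−A) = (0.75)(0.80) − (-0.05)(-0.30) = 0.5850
adj(I−A) = [[0.80, 0.05], [0.30, 0.75]]
(I − A)⁻¹ = adj(I−A) / det(I−A) ≈
  [   1.3675     0.0855]
  [   0.5128     1.2821]
The output multiplier for sector j is the column-j sum of the Leontief inverse (I − A)⁻¹ = adj(I−A) / det(I−A).
Column 2 of adj(I−A): (0.05, 0.75); det(I−A) = 0.5850.
m_2 = (0.05 + 0.75) / 0.5850 = 0.80 / 0.5850 ≈ 1.368.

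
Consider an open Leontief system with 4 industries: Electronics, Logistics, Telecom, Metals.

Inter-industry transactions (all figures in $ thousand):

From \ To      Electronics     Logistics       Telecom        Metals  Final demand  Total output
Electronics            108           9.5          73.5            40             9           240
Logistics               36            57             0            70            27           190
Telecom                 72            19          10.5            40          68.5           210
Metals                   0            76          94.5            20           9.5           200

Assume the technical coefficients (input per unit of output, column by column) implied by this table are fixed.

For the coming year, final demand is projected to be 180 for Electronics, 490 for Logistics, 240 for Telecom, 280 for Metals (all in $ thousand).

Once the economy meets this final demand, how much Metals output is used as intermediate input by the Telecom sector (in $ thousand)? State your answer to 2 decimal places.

z_MT = 783.47

Technical coefficients a_ij = z_ij / X_j:
  a_EE = 108/240 = 0.45, a_LE = 36/240 = 0.15, a_TE = 72/240 = 0.30, a_ME = 0/240 = 0.00
  a_EL = 9.5/190 = 0.05, a_LL = 57/190 = 0.30, a_TL = 19/190 = 0.10, a_ML = 76/190 = 0.40
  a_ET = 73.5/210 = 0.35, a_LT = 0/210 = 0.00, a_TT = 10.5/210 = 0.05, a_MT = 94.5/210 = 0.45
  a_EM = 40/200 = 0.20, a_LM = 70/200 = 0.35, a_TM = 40/200 = 0.20, a_MM = 20/200 = 0.10
I − A =
  [   0.55    -0.05    -0.35    -0.20]
  [  -0.15     0.70     0.00    -0.35]
  [  -0.30    -0.10     0.95    -0.20]
  [   0.00    -0.40    -0.45     0.90]
Compute the cofactors C_ij = (−1)^(i+j)·(3×3 minor ij) of I−A; the adjugate is their transpose:
adj(I−A) = Cᵀ =
  [ 0.386750   0.182750   0.242375   0.210875]
  [ 0.162000   0.299250   0.147375   0.185125]
  [ 0.172500   0.131000   0.250750   0.145000]
  [ 0.158250   0.198500   0.190875   0.279875]
det(I−A) = Σ_j (I−A)_1j·C_1j = (0.55)(0.386750) + (-0.05)(0.162000) + (-0.35)(0.172500) + (-0.20)(0.158250) = 0.1125875
(I − A)⁻¹ = adj(I−A) / det(I−A) ≈
  [   3.4351     1.6232     2.1528     1.8730]
  [   1.4389     2.6579     1.3090     1.6443]
  [   1.5321     1.1635     2.2272     1.2879]
  [   1.4056     1.7631     1.6953     2.4858]
First solve x = (I − A)⁻¹ d = adj(I−A)·d / det(I−A); in particular x_T = (0.172500·180 + 0.131000·490 + 0.250750·240 + 0.145000·280) / 0.1125875 = 196.02 / 0.1125875 ≈ 1741.0459.
Intermediate flow from M to T: z_MT = a_MT · x_T = 0.45 × 196.02 / 0.1125875 = 88.209 / 0.1125875 ≈ 783.47.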